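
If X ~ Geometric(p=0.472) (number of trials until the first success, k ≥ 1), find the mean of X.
2.1186

We have X ~ Geometric(p=0.472) (number of trials until the first success, k ≥ 1).

For a Geometric distribution with p=0.472 (number of trials until the first success, k ≥ 1):
E[X] = 2.1186

This is the expected (average) value of X.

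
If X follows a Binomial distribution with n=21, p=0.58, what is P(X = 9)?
0.065779

We have X ~ Binomial(n=21, p=0.58).

For a Binomial distribution, the PMF gives us the probability of each outcome.

Using the PMF formula:
P(X = 9) = 0.065779

Rounded to 4 decimal places: 0.0658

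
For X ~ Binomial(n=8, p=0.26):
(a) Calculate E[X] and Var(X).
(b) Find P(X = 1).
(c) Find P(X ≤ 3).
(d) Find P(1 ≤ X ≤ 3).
(a) E[X] = 2.0800, Var(X) = 1.5392
(b) P(X = 1) = 0.252747
(c) P(X ≤ 3) = 0.871883
(d) P(1 ≤ X ≤ 3) = 0.781964

We have X ~ Binomial(n=8, p=0.26).

(a) Moments:
E[X] = 2.0800
Var(X) = 1.5392
σ = √Var(X) = 1.2406

(b) Point probability using PMF:
P(X = 1) = 0.252747

(c) Cumulative probability using CDF:
P(X ≤ 3) = F(3) = 0.871883

(d) Range probability:
P(1 ≤ X ≤ 3) = P(X ≤ 3) - P(X ≤ 0)
                   = F(3) - F(0)
                   = 0.871883 - 0.089919
                   = 0.781964

This means approximately 78.2% of outcomes fall in the interval [1, 3].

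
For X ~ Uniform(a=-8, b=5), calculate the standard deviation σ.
3.7528

We have X ~ Uniform(a=-8, b=5).

For a Uniform distribution with a=-8, b=5:
σ = √Var(X) = 3.7528

The standard deviation is the square root of the variance.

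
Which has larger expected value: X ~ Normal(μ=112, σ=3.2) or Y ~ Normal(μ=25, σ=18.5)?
X has larger mean (112.0000 > 25.0000)

Compute the expected value for each distribution:

X ~ Normal(μ=112, σ=3.2):
E[X] = 112.0000

Y ~ Normal(μ=25, σ=18.5):
E[Y] = 25.0000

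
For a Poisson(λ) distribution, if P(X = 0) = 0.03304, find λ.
λ = 3.4100

For a Poisson(λ) distribution, the PMF at 0 is:
P(X = 0) = λ^0 e^(-λ) / 0! = e^(-λ)

Given P(X = 0) = 0.03304:
e^(-λ) = 0.03304
-λ = ln(0.03304)
λ = -ln(0.03304) = 3.4100

Verification: e^(-3.4100) = 0.03304 ✓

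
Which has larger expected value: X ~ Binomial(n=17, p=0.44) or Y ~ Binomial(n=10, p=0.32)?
X has larger mean (7.4800 > 3.2000)

Compute the expected value for each distribution:

X ~ Binomial(n=17, p=0.44):
E[X] = 7.4800

Y ~ Binomial(n=10, p=0.32):
E[Y] = 3.2000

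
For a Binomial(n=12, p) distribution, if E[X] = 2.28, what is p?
p = 0.19

For a Binomial(n, p) distribution:
E[X] = n × p

Given n = 12 and E[X] = 2.28:
2.28 = 12 × p
p = 2.28 / 12 = 0.19

Verification: Binomial(12, 0.19) has E[X] = 2.28 ✓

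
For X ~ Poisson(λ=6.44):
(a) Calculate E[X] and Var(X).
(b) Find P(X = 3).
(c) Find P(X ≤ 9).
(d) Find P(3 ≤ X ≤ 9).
(a) E[X] = 6.4400, Var(X) = 6.4400
(b) P(X = 3) = 0.071064
(c) P(X ≤ 9) = 0.882473
(d) P(3 ≤ X ≤ 9) = 0.837491

We have X ~ Poisson(λ=6.44).

(a) Moments:
E[X] = 6.4400
Var(X) = 6.4400
σ = √Var(X) = 2.5377

(b) Point probability using PMF:
P(X = 3) = 0.071064

(c) Cumulative probability using CDF:
P(X ≤ 9) = F(9) = 0.882473

(d) Range probability:
P(3 ≤ X ≤ 9) = P(X ≤ 9) - P(X ≤ 2)
                   = F(9) - F(2)
                   = 0.882473 - 0.044982
                   = 0.837491

This means approximately 83.7% of outcomes fall in the interval [3, 9].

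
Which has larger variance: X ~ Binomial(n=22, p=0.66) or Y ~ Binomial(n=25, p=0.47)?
Y has larger variance (6.2275 > 4.9368)

Compute the variance for each distribution:

X ~ Binomial(n=22, p=0.66):
Var(X) = 4.9368

Y ~ Binomial(n=25, p=0.47):
Var(Y) = 6.2275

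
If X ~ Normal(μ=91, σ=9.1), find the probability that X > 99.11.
0.186409

We have X ~ Normal(μ=91, σ=9.1).

P(X > 99.11) = 1 - P(X ≤ 99.11)
                = 1 - F(99.11)
                = 1 - 0.813591
                = 0.186409

So there's approximately a 18.6% chance that X exceeds 99.11.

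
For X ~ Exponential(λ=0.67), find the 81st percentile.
2.4787

We have X ~ Exponential(λ=0.67).

We want to find x such that P(X ≤ x) = 0.81.

This is the 81st percentile, which means 81% of values fall below this point.

Using the inverse CDF (quantile function):
x = F⁻¹(0.81) = 2.4787

Verification: P(X ≤ 2.4787) = 0.81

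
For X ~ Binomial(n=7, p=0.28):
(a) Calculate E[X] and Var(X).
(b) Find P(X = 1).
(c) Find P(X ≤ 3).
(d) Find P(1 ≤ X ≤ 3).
(a) E[X] = 1.9600, Var(X) = 1.4112
(b) P(X = 1) = 0.273056
(c) P(X ≤ 3) = 0.898404
(d) P(1 ≤ X ≤ 3) = 0.798098

We have X ~ Binomial(n=7, p=0.28).

(a) Moments:
E[X] = 1.9600
Var(X) = 1.4112
σ = √Var(X) = 1.1879

(b) Point probability using PMF:
P(X = 1) = 0.273056

(c) Cumulative probability using CDF:
P(X ≤ 3) = F(3) = 0.898404

(d) Range probability:
P(1 ≤ X ≤ 3) = P(X ≤ 3) - P(X ≤ 0)
                   = F(3) - F(0)
                   = 0.898404 - 0.100306
                   = 0.798098

This means approximately 79.8% of outcomes fall in the interval [1, 3].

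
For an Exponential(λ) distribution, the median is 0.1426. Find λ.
λ = 4.8608

For X ~ Exponential(λ), the CDF is F(x) = 1 - e^(-λx).
The median m satisfies F(m) = 0.5:
1 - e^(-λm) = 0.5
e^(-λm) = 0.5
λm = ln(2)
m = ln(2) / λ

Given m = 0.1426:
λ = ln(2) / 0.1426 = 0.693147 / 0.1426 = 4.8608

Verification: ln(2) / 4.8608 = 0.1426 ✓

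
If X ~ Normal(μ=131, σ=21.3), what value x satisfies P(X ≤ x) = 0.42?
126.6997

We have X ~ Normal(μ=131, σ=21.3).

We want to find x such that P(X ≤ x) = 0.42.

This is the 42nd percentile, which means 42% of values fall below this point.

Using the inverse CDF (quantile function):
x = F⁻¹(0.42) = 126.6997

Verification: P(X ≤ 126.6997) = 0.42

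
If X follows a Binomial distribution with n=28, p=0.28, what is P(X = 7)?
0.161233

We have X ~ Binomial(n=28, p=0.28).

For a Binomial distribution, the PMF gives us the probability of each outcome.

Using the PMF formula:
P(X = 7) = 0.161233

Rounded to 4 decimal places: 0.1612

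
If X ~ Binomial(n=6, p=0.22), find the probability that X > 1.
0.393693

We have X ~ Binomial(n=6, p=0.22).

P(X > 1) = 1 - P(X ≤ 1)
                = 1 - F(1)
                = 1 - 0.606307
                = 0.393693

So there's approximately a 39.4% chance that X exceeds 1.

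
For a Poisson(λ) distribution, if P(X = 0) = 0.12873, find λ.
λ = 2.0500

For a Poisson(λ) distribution, the PMF at 0 is:
P(X = 0) = λ^0 e^(-λ) / 0! = e^(-λ)

Given P(X = 0) = 0.12873:
e^(-λ) = 0.12873
-λ = ln(0.12873)
λ = -ln(0.12873) = 2.0500

Verification: e^(-2.0500) = 0.12873 ✓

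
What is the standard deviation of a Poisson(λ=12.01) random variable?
3.4655

We have X ~ Poisson(λ=12.01).

For a Poisson distribution with λ=12.01:
σ = √Var(X) = 3.4655

The standard deviation is the square root of the variance.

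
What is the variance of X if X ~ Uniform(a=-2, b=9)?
10.0833

We have X ~ Uniform(a=-2, b=9).

For a Uniform distribution with a=-2, b=9:
Var(X) = 10.0833

The variance measures the spread of the distribution around the mean.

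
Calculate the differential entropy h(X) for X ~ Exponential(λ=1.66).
0.4932 nats

We have X ~ Exponential(λ=1.66).

The differential entropy measures the uncertainty or information content of the distribution.

For an Exponential distribution with λ=1.66:
h(X) = 0.4932 nats

(In bits, this would be 0.7115 bits.)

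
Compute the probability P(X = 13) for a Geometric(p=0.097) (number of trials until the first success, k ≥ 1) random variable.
0.028512

We have X ~ Geometric(p=0.097) (number of trials until the first success, k ≥ 1).

For a Geometric distribution, the PMF gives us the probability of each outcome.

Using the PMF formula:
P(X = 13) = 0.028512

Rounded to 4 decimal places: 0.0285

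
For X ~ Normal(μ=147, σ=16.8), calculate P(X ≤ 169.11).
0.905925

We have X ~ Normal(μ=147, σ=16.8).

The CDF gives us P(X ≤ k).

Using the CDF:
P(X ≤ 169.11) = 0.905925

This means there's approximately a 90.6% chance that X is at most 169.11.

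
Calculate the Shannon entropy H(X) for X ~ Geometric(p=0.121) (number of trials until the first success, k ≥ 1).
3.0489 nats

We have X ~ Geometric(p=0.121) (number of trials until the first success, k ≥ 1).

The Shannon entropy measures the uncertainty or information content of the distribution.

For a Geometric distribution with p=0.121 (number of trials until the first success, k ≥ 1):
H(X) = 3.0489 nats

(In bits, this would be 4.3986 bits.)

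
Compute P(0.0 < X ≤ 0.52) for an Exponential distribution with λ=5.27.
0.935455

We have X ~ Exponential(λ=5.27).

To find P(0.0 < X ≤ 0.52), we use:
P(0.0 < X ≤ 0.52) = P(X ≤ 0.52) - P(X ≤ 0.0)
                 = F(0.52) - F(0.0)
                 = 0.935455 - 0.000000
                 = 0.935455

So there's approximately a 93.5% chance that X falls in this range.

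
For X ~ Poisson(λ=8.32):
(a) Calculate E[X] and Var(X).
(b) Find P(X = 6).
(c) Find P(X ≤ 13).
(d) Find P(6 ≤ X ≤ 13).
(a) E[X] = 8.3200, Var(X) = 8.3200
(b) P(X = 6) = 0.112222
(c) P(X ≤ 13) = 0.955365
(d) P(6 ≤ X ≤ 13) = 0.791717

We have X ~ Poisson(λ=8.32).

(a) Moments:
E[X] = 8.3200
Var(X) = 8.3200
σ = √Var(X) = 2.8844

(b) Point probability using PMF:
P(X = 6) = 0.112222

(c) Cumulative probability using CDF:
P(X ≤ 13) = F(13) = 0.955365

(d) Range probability:
P(6 ≤ X ≤ 13) = P(X ≤ 13) - P(X ≤ 5)
                   = F(13) - F(5)
                   = 0.955365 - 0.163648
                   = 0.791717

This means approximately 79.2% of outcomes fall in the interval [6, 13].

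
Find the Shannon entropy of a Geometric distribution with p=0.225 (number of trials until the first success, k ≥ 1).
2.3696 nats

We have X ~ Geometric(p=0.225) (number of trials until the first success, k ≥ 1).

The Shannon entropy measures the uncertainty or information content of the distribution.

For a Geometric distribution with p=0.225 (number of trials until the first success, k ≥ 1):
H(X) = 2.3696 nats

(In bits, this would be 3.4186 bits.)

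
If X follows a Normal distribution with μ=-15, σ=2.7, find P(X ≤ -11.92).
0.873011

We have X ~ Normal(μ=-15, σ=2.7).

The CDF gives us P(X ≤ k).

Using the CDF:
P(X ≤ -11.92) = 0.873011

This means there's approximately a 87.3% chance that X is at most -11.92.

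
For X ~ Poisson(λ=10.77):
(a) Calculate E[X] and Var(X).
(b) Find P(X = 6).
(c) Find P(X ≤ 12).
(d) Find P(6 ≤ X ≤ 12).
(a) E[X] = 10.7700, Var(X) = 10.7700
(b) P(X = 6) = 0.045563
(c) P(X ≤ 12) = 0.713582
(d) P(6 ≤ X ≤ 12) = 0.670572

We have X ~ Poisson(λ=10.77).

(a) Moments:
E[X] = 10.7700
Var(X) = 10.7700
σ = √Var(X) = 3.2818

(b) Point probability using PMF:
P(X = 6) = 0.045563

(c) Cumulative probability using CDF:
P(X ≤ 12) = F(12) = 0.713582

(d) Range probability:
P(6 ≤ X ≤ 12) = P(X ≤ 12) - P(X ≤ 5)
                   = F(12) - F(5)
                   = 0.713582 - 0.043011
                   = 0.670572

This means approximately 67.1% of outcomes fall in the interval [6, 12].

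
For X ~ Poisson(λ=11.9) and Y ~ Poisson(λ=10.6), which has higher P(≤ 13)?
Y has higher probability (P(Y ≤ 13) = 0.8169 > P(X ≤ 13) = 0.6920)

Compute P(≤ 13) for each distribution:

X ~ Poisson(λ=11.9):
P(X ≤ 13) = 0.6920

Y ~ Poisson(λ=10.6):
P(Y ≤ 13) = 0.8169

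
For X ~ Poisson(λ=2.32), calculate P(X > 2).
0.409258

We have X ~ Poisson(λ=2.32).

P(X > 2) = 1 - P(X ≤ 2)
                = 1 - F(2)
                = 1 - 0.590742
                = 0.409258

So there's approximately a 40.9% chance that X exceeds 2.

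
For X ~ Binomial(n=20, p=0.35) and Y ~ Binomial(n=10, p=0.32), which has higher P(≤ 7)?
Y has higher probability (P(Y ≤ 7) = 0.9975 > P(X ≤ 7) = 0.6010)

Compute P(≤ 7) for each distribution:

X ~ Binomial(n=20, p=0.35):
P(X ≤ 7) = 0.6010

Y ~ Binomial(n=10, p=0.32):
P(Y ≤ 7) = 0.9975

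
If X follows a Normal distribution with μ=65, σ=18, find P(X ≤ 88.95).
0.908332

We have X ~ Normal(μ=65, σ=18).

The CDF gives us P(X ≤ k).

Using the CDF:
P(X ≤ 88.95) = 0.908332

This means there's approximately a 90.8% chance that X is at most 88.95.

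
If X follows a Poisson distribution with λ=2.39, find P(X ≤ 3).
0.780810

We have X ~ Poisson(λ=2.39).

The CDF gives us P(X ≤ k).

Using the CDF:
P(X ≤ 3) = 0.780810

This means there's approximately a 78.1% chance that X is at most 3.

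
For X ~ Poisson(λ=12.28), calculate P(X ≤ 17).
0.925670

We have X ~ Poisson(λ=12.28).

The CDF gives us P(X ≤ k).

Using the CDF:
P(X ≤ 17) = 0.925670

This means there's approximately a 92.6% chance that X is at most 17.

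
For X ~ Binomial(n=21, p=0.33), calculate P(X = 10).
0.065976

We have X ~ Binomial(n=21, p=0.33).

For a Binomial distribution, the PMF gives us the probability of each outcome.

Using the PMF formula:
P(X = 10) = 0.065976

Rounded to 4 decimal places: 0.0660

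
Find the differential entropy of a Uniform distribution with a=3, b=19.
2.7726 nats

We have X ~ Uniform(a=3, b=19).

The differential entropy measures the uncertainty or information content of the distribution.

For a Uniform distribution with a=3, b=19:
h(X) = 2.7726 nats

(In bits, this would be 4.0000 bits.)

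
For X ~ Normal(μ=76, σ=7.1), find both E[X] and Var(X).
E[X] = 76.0000, Var(X) = 50.4100

We have X ~ Normal(μ=76, σ=7.1).

For a Normal distribution with μ=76, σ=7.1:

Expected value:
E[X] = 76.0000

Variance:
Var(X) = 50.4100

Standard deviation:
σ = √Var(X) = 7.1000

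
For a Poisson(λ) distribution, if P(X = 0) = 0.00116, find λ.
λ = 6.7593

For a Poisson(λ) distribution, the PMF at 0 is:
P(X = 0) = λ^0 e^(-λ) / 0! = e^(-λ)

Given P(X = 0) = 0.00116:
e^(-λ) = 0.00116
-λ = ln(0.00116)
λ = -ln(0.00116) = 6.7593

Verification: e^(-6.7593) = 0.00116 ✓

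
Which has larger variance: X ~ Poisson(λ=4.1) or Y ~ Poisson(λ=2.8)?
X has larger variance (4.1000 > 2.8000)

Compute the variance for each distribution:

X ~ Poisson(λ=4.1):
Var(X) = 4.1000

Y ~ Poisson(λ=2.8):
Var(Y) = 2.8000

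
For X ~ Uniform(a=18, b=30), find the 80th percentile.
27.6000

We have X ~ Uniform(a=18, b=30).

We want to find x such that P(X ≤ x) = 0.8.

This is the 80th percentile, which means 80% of values fall below this point.

Using the inverse CDF (quantile function):
x = F⁻¹(0.8) = 27.6000

Verification: P(X ≤ 27.6000) = 0.8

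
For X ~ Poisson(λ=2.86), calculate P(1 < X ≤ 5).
0.708476

We have X ~ Poisson(λ=2.86).

To find P(1 < X ≤ 5), we use:
P(1 < X ≤ 5) = P(X ≤ 5) - P(X ≤ 1)
                 = F(5) - F(1)
                 = 0.929534 - 0.221057
                 = 0.708476

So there's approximately a 70.8% chance that X falls in this range.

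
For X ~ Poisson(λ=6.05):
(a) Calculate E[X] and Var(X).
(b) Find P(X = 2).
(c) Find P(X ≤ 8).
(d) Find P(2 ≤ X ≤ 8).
(a) E[X] = 6.0500, Var(X) = 6.0500
(b) P(X = 2) = 0.043152
(c) P(X ≤ 8) = 0.842032
(d) P(2 ≤ X ≤ 8) = 0.825409

We have X ~ Poisson(λ=6.05).

(a) Moments:
E[X] = 6.0500
Var(X) = 6.0500
σ = √Var(X) = 2.4597

(b) Point probability using PMF:
P(X = 2) = 0.043152

(c) Cumulative probability using CDF:
P(X ≤ 8) = F(8) = 0.842032

(d) Range probability:
P(2 ≤ X ≤ 8) = P(X ≤ 8) - P(X ≤ 1)
                   = F(8) - F(1)
                   = 0.842032 - 0.016623
                   = 0.825409

This means approximately 82.5% of outcomes fall in the interval [2, 8].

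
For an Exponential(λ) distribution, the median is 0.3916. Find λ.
λ = 1.7700

For X ~ Exponential(λ), the CDF is F(x) = 1 - e^(-λx).
The median m satisfies F(m) = 0.5:
1 - e^(-λm) = 0.5
e^(-λm) = 0.5
λm = ln(2)
m = ln(2) / λ

Given m = 0.3916:
λ = ln(2) / 0.3916 = 0.693147 / 0.3916 = 1.7700

Verification: ln(2) / 1.7700 = 0.3916 ✓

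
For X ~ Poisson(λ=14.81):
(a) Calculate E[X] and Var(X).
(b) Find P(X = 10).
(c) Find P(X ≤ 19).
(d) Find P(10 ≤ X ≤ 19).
(a) E[X] = 14.8100, Var(X) = 14.8100
(b) P(X = 10) = 0.051747
(c) P(X ≤ 19) = 0.885542
(d) P(10 ≤ X ≤ 19) = 0.809292

We have X ~ Poisson(λ=14.81).

(a) Moments:
E[X] = 14.8100
Var(X) = 14.8100
σ = √Var(X) = 3.8484

(b) Point probability using PMF:
P(X = 10) = 0.051747

(c) Cumulative probability using CDF:
P(X ≤ 19) = F(19) = 0.885542

(d) Range probability:
P(10 ≤ X ≤ 19) = P(X ≤ 19) - P(X ≤ 9)
                   = F(19) - F(9)
                   = 0.885542 - 0.076249
                   = 0.809292

This means approximately 80.9% of outcomes fall in the interval [10, 19].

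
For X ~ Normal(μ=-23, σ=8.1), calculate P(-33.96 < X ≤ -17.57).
0.660675

We have X ~ Normal(μ=-23, σ=8.1).

To find P(-33.96 < X ≤ -17.57), we use:
P(-33.96 < X ≤ -17.57) = P(X ≤ -17.57) - P(X ≤ -33.96)
                 = F(-17.57) - F(-33.96)
                 = 0.748689 - 0.088014
                 = 0.660675

So there's approximately a 66.1% chance that X falls in this range.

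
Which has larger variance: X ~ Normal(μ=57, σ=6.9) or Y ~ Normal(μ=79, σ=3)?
X has larger variance (47.6100 > 9.0000)

Compute the variance for each distribution:

X ~ Normal(μ=57, σ=6.9):
Var(X) = 47.6100

Y ~ Normal(μ=79, σ=3):
Var(Y) = 9.0000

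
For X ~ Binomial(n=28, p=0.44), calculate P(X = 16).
0.057106

We have X ~ Binomial(n=28, p=0.44).

For a Binomial distribution, the PMF gives us the probability of each outcome.

Using the PMF formula:
P(X = 16) = 0.057106

Rounded to 4 decimal places: 0.0571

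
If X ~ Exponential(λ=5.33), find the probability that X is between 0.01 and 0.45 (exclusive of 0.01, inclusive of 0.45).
0.857241

We have X ~ Exponential(λ=5.33).

To find P(0.01 < X ≤ 0.45), we use:
P(0.01 < X ≤ 0.45) = P(X ≤ 0.45) - P(X ≤ 0.01)
                 = F(0.45) - F(0.01)
                 = 0.909146 - 0.051904
                 = 0.857241

So there's approximately a 85.7% chance that X falls in this range.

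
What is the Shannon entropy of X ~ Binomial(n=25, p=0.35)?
2.2865 nats

We have X ~ Binomial(n=25, p=0.35).

The Shannon entropy measures the uncertainty or information content of the distribution.

For a Binomial distribution with n=25, p=0.35:
H(X) = 2.2865 nats

(In bits, this would be 3.2987 bits.)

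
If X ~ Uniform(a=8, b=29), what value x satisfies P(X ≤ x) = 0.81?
25.0100

We have X ~ Uniform(a=8, b=29).

We want to find x such that P(X ≤ x) = 0.81.

This is the 81st percentile, which means 81% of values fall below this point.

Using the inverse CDF (quantile function):
x = F⁻¹(0.81) = 25.0100

Verification: P(X ≤ 25.0100) = 0.81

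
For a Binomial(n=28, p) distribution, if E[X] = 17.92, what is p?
p = 0.64

For a Binomial(n, p) distribution:
E[X] = n × p

Given n = 28 and E[X] = 17.92:
17.92 = 28 × p
p = 17.92 / 28 = 0.64

Verification: Binomial(28, 0.64) has E[X] = 17.92 ✓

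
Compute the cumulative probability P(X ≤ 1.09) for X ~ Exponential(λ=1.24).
0.741174

We have X ~ Exponential(λ=1.24).

The CDF gives us P(X ≤ k).

Using the CDF:
P(X ≤ 1.09) = 0.741174

This means there's approximately a 74.1% chance that X is at most 1.09.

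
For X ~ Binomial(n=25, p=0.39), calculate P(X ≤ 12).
0.869686

We have X ~ Binomial(n=25, p=0.39).

The CDF gives us P(X ≤ k).

Using the CDF:
P(X ≤ 12) = 0.869686

This means there's approximately a 87.0% chance that X is at most 12.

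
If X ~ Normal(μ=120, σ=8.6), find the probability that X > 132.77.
0.068787

We have X ~ Normal(μ=120, σ=8.6).

P(X > 132.77) = 1 - P(X ≤ 132.77)
                = 1 - F(132.77)
                = 1 - 0.931213
                = 0.068787

So there's approximately a 6.9% chance that X exceeds 132.77.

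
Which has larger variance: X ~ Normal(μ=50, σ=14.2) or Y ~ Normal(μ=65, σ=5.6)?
X has larger variance (201.6400 > 31.3600)

Compute the variance for each distribution:

X ~ Normal(μ=50, σ=14.2):
Var(X) = 201.6400

Y ~ Normal(μ=65, σ=5.6):
Var(Y) = 31.3600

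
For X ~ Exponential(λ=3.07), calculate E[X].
0.3257

We have X ~ Exponential(λ=3.07).

For an Exponential distribution with λ=3.07:
E[X] = 0.3257

This is the expected (average) value of X.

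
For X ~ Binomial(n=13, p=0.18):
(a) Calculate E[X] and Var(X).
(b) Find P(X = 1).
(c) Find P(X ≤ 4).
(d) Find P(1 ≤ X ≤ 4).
(a) E[X] = 2.3400, Var(X) = 1.9188
(b) P(X = 1) = 0.216263
(c) P(X ≤ 4) = 0.931950
(d) P(1 ≤ X ≤ 4) = 0.856165

We have X ~ Binomial(n=13, p=0.18).

(a) Moments:
E[X] = 2.3400
Var(X) = 1.9188
σ = √Var(X) = 1.3852

(b) Point probability using PMF:
P(X = 1) = 0.216263

(c) Cumulative probability using CDF:
P(X ≤ 4) = F(4) = 0.931950

(d) Range probability:
P(1 ≤ X ≤ 4) = P(X ≤ 4) - P(X ≤ 0)
                   = F(4) - F(0)
                   = 0.931950 - 0.075784
                   = 0.856165

This means approximately 85.6% of outcomes fall in the interval [1, 4].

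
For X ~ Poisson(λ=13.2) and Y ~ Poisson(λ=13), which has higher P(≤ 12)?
Y has higher probability (P(Y ≤ 12) = 0.4631 > P(X ≤ 12) = 0.4413)

Compute P(≤ 12) for each distribution:

X ~ Poisson(λ=13.2):
P(X ≤ 12) = 0.4413

Y ~ Poisson(λ=13):
P(Y ≤ 12) = 0.4631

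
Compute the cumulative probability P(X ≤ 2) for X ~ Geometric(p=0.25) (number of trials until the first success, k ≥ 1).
0.437500

We have X ~ Geometric(p=0.25) (number of trials until the first success, k ≥ 1).

The CDF gives us P(X ≤ k).

Using the CDF:
P(X ≤ 2) = 0.437500

This means there's approximately a 43.8% chance that X is at most 2.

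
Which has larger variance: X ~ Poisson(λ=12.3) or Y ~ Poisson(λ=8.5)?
X has larger variance (12.3000 > 8.5000)

Compute the variance for each distribution:

X ~ Poisson(λ=12.3):
Var(X) = 12.3000

Y ~ Poisson(λ=8.5):
Var(Y) = 8.5000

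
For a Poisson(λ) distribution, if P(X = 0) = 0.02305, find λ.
λ = 3.7701

For a Poisson(λ) distribution, the PMF at 0 is:
P(X = 0) = λ^0 e^(-λ) / 0! = e^(-λ)

Given P(X = 0) = 0.02305:
e^(-λ) = 0.02305
-λ = ln(0.02305)
λ = -ln(0.02305) = 3.7701

Verification: e^(-3.7701) = 0.02305 ✓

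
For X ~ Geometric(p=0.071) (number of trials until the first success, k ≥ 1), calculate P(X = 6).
0.049129

We have X ~ Geometric(p=0.071) (number of trials until the first success, k ≥ 1).

For a Geometric distribution, the PMF gives us the probability of each outcome.

Using the PMF formula:
P(X = 6) = 0.049129

Rounded to 4 decimal places: 0.0491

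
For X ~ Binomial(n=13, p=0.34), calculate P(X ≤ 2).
0.128038

We have X ~ Binomial(n=13, p=0.34).

The CDF gives us P(X ≤ k).

Using the CDF:
P(X ≤ 2) = 0.128038

This means there's approximately a 12.8% chance that X is at most 2.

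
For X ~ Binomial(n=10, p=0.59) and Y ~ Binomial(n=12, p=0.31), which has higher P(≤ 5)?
Y has higher probability (P(Y ≤ 5) = 0.8657 > P(X ≤ 5) = 0.3922)

Compute P(≤ 5) for each distribution:

X ~ Binomial(n=10, p=0.59):
P(X ≤ 5) = 0.3922

Y ~ Binomial(n=12, p=0.31):
P(Y ≤ 5) = 0.8657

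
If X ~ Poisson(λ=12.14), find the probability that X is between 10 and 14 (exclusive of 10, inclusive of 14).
0.426486

We have X ~ Poisson(λ=12.14).

To find P(10 < X ≤ 14), we use:
P(10 < X ≤ 14) = P(X ≤ 14) - P(X ≤ 10)
                 = F(14) - F(10)
                 = 0.759211 - 0.332725
                 = 0.426486

So there's approximately a 42.6% chance that X falls in this range.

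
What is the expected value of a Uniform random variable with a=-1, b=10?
4.5000

We have X ~ Uniform(a=-1, b=10).

For a Uniform distribution with a=-1, b=10:
E[X] = 4.5000

This is the expected (average) value of X.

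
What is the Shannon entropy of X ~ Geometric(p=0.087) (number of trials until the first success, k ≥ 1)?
3.3970 nats

We have X ~ Geometric(p=0.087) (number of trials until the first success, k ≥ 1).

The Shannon entropy measures the uncertainty or information content of the distribution.

For a Geometric distribution with p=0.087 (number of trials until the first success, k ≥ 1):
H(X) = 3.3970 nats

(In bits, this would be 4.9009 bits.)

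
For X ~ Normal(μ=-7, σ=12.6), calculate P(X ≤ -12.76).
0.323784

We have X ~ Normal(μ=-7, σ=12.6).

The CDF gives us P(X ≤ k).

Using the CDF:
P(X ≤ -12.76) = 0.323784

This means there's approximately a 32.4% chance that X is at most -12.76.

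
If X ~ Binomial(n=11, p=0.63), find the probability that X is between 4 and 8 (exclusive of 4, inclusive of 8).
0.768964

We have X ~ Binomial(n=11, p=0.63).

To find P(4 < X ≤ 8), we use:
P(4 < X ≤ 8) = P(X ≤ 8) - P(X ≤ 4)
                 = F(8) - F(4)
                 = 0.835993 - 0.067030
                 = 0.768964

So there's approximately a 76.9% chance that X falls in this range.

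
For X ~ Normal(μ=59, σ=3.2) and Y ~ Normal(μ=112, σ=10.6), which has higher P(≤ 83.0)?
X has higher probability (P(X ≤ 83.0) = 1.0000 > P(Y ≤ 83.0) = 0.0031)

Compute P(≤ 83.0) for each distribution:

X ~ Normal(μ=59, σ=3.2):
P(X ≤ 83.0) = 1.0000

Y ~ Normal(μ=112, σ=10.6):
P(Y ≤ 83.0) = 0.0031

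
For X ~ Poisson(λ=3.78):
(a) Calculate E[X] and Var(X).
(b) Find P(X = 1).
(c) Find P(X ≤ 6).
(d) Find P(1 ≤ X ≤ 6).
(a) E[X] = 3.7800, Var(X) = 3.7800
(b) P(X = 1) = 0.086270
(c) P(X ≤ 6) = 0.910968
(d) P(1 ≤ X ≤ 6) = 0.888145

We have X ~ Poisson(λ=3.78).

(a) Moments:
E[X] = 3.7800
Var(X) = 3.7800
σ = √Var(X) = 1.9442

(b) Point probability using PMF:
P(X = 1) = 0.086270

(c) Cumulative probability using CDF:
P(X ≤ 6) = F(6) = 0.910968

(d) Range probability:
P(1 ≤ X ≤ 6) = P(X ≤ 6) - P(X ≤ 0)
                   = F(6) - F(0)
                   = 0.910968 - 0.022823
                   = 0.888145

This means approximately 88.8% of outcomes fall in the interval [1, 6].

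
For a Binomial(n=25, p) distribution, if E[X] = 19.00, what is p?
p = 0.76

For a Binomial(n, p) distribution:
E[X] = n × p

Given n = 25 and E[X] = 19.00:
19.00 = 25 × p
p = 19.00 / 25 = 0.76

Verification: Binomial(25, 0.76) has E[X] = 19.00 ✓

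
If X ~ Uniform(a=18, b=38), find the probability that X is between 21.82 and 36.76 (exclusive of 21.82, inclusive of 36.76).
0.747000

We have X ~ Uniform(a=18, b=38).

To find P(21.82 < X ≤ 36.76), we use:
P(21.82 < X ≤ 36.76) = P(X ≤ 36.76) - P(X ≤ 21.82)
                 = F(36.76) - F(21.82)
                 = 0.938000 - 0.191000
                 = 0.747000

So there's approximately a 74.7% chance that X falls in this range.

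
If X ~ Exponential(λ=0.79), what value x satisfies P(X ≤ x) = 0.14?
0.1909

We have X ~ Exponential(λ=0.79).

We want to find x such that P(X ≤ x) = 0.14.

This is the 14th percentile, which means 14% of values fall below this point.

Using the inverse CDF (quantile function):
x = F⁻¹(0.14) = 0.1909

Verification: P(X ≤ 0.1909) = 0.14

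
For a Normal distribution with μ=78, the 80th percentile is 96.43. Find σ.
σ = 21.8982

For X ~ Normal(μ, σ), the p-th percentile satisfies x = μ + z_p × σ,
where z_p = Φ⁻¹(p) is the standard normal quantile.

Step 1: z_{0.8} = Φ⁻¹(0.8) = 0.8416

Step 2: Solve for σ:
96.43 = 78 + 0.8416 × σ
σ = (96.43 - 78) / 0.8416
σ = 18.43 / 0.8416
σ = 21.8982

Verification: μ + z × σ = 78 + 0.8416 × 21.8982 = 96.43 ✓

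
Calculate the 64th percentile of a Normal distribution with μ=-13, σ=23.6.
-4.5404

We have X ~ Normal(μ=-13, σ=23.6).

We want to find x such that P(X ≤ x) = 0.64.

This is the 64th percentile, which means 64% of values fall below this point.

Using the inverse CDF (quantile function):
x = F⁻¹(0.64) = -4.5404

Verification: P(X ≤ -4.5404) = 0.64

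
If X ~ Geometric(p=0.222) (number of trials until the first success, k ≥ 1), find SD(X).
3.9732

We have X ~ Geometric(p=0.222) (number of trials until the first success, k ≥ 1).

For a Geometric distribution with p=0.222 (number of trials until the first success, k ≥ 1):
σ = √Var(X) = 3.9732

The standard deviation is the square root of the variance.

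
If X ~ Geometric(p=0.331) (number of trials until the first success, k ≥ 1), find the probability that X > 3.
0.299418

We have X ~ Geometric(p=0.331) (number of trials until the first success, k ≥ 1).

P(X > 3) = 1 - P(X ≤ 3)
                = 1 - F(3)
                = 1 - 0.700582
                = 0.299418

So there's approximately a 29.9% chance that X exceeds 3.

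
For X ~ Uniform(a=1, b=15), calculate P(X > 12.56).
0.174286

We have X ~ Uniform(a=1, b=15).

P(X > 12.56) = 1 - P(X ≤ 12.56)
                = 1 - F(12.56)
                = 1 - 0.825714
                = 0.174286

So there's approximately a 17.4% chance that X exceeds 12.56.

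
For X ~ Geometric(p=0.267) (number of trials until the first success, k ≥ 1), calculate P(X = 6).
0.056498

We have X ~ Geometric(p=0.267) (number of trials until the first success, k ≥ 1).

For a Geometric distribution, the PMF gives us the probability of each outcome.

Using the PMF formula:
P(X = 6) = 0.056498

Rounded to 4 decimal places: 0.0565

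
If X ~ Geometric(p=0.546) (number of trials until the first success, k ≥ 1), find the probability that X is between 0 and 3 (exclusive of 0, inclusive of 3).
0.906423

We have X ~ Geometric(p=0.546) (number of trials until the first success, k ≥ 1).

To find P(0 < X ≤ 3), we use:
P(0 < X ≤ 3) = P(X ≤ 3) - P(X ≤ 0)
                 = F(3) - F(0)
                 = 0.906423 - 0.000000
                 = 0.906423

So there's approximately a 90.6% chance that X falls in this range.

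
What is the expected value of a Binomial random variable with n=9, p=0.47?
4.2300

We have X ~ Binomial(n=9, p=0.47).

For a Binomial distribution with n=9, p=0.47:
E[X] = 4.2300

This is the expected (average) value of X.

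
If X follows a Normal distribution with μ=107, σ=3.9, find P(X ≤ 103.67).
0.196595

We have X ~ Normal(μ=107, σ=3.9).

The CDF gives us P(X ≤ k).

Using the CDF:
P(X ≤ 103.67) = 0.196595

This means there's approximately a 19.7% chance that X is at most 103.67.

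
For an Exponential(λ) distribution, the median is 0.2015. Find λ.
λ = 3.4399

For X ~ Exponential(λ), the CDF is F(x) = 1 - e^(-λx).
The median m satisfies F(m) = 0.5:
1 - e^(-λm) = 0.5
e^(-λm) = 0.5
λm = ln(2)
m = ln(2) / λ

Given m = 0.2015:
λ = ln(2) / 0.2015 = 0.693147 / 0.2015 = 3.4399

Verification: ln(2) / 3.4399 = 0.2015 ✓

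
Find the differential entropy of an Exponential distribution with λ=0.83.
1.1863 nats

We have X ~ Exponential(λ=0.83).

The differential entropy measures the uncertainty or information content of the distribution.

For an Exponential distribution with λ=0.83:
h(X) = 1.1863 nats

(In bits, this would be 1.7115 bits.)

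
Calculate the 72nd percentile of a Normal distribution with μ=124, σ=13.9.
132.1015

We have X ~ Normal(μ=124, σ=13.9).

We want to find x such that P(X ≤ x) = 0.72.

This is the 72nd percentile, which means 72% of values fall below this point.

Using the inverse CDF (quantile function):
x = F⁻¹(0.72) = 132.1015

Verification: P(X ≤ 132.1015) = 0.72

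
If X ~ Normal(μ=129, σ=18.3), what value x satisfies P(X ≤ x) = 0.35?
121.9486

We have X ~ Normal(μ=129, σ=18.3).

We want to find x such that P(X ≤ x) = 0.35.

This is the 35th percentile, which means 35% of values fall below this point.

Using the inverse CDF (quantile function):
x = F⁻¹(0.35) = 121.9486

Verification: P(X ≤ 121.9486) = 0.35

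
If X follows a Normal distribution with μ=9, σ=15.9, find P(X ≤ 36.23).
0.956605

We have X ~ Normal(μ=9, σ=15.9).

The CDF gives us P(X ≤ k).

Using the CDF:
P(X ≤ 36.23) = 0.956605

This means there's approximately a 95.7% chance that X is at most 36.23.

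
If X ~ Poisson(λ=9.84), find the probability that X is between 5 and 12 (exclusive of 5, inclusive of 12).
0.733087

We have X ~ Poisson(λ=9.84).

To find P(5 < X ≤ 12), we use:
P(5 < X ≤ 12) = P(X ≤ 12) - P(X ≤ 5)
                 = F(12) - F(5)
                 = 0.806474 - 0.073387
                 = 0.733087

So there's approximately a 73.3% chance that X falls in this range.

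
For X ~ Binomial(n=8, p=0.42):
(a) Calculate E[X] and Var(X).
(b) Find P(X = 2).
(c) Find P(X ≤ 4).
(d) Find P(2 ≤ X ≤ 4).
(a) E[X] = 3.3600, Var(X) = 1.9488
(b) P(X = 2) = 0.188029
(c) P(X ≤ 4) = 0.793836
(d) P(2 ≤ X ≤ 4) = 0.706841

We have X ~ Binomial(n=8, p=0.42).

(a) Moments:
E[X] = 3.3600
Var(X) = 1.9488
σ = √Var(X) = 1.3960

(b) Point probability using PMF:
P(X = 2) = 0.188029

(c) Cumulative probability using CDF:
P(X ≤ 4) = F(4) = 0.793836

(d) Range probability:
P(2 ≤ X ≤ 4) = P(X ≤ 4) - P(X ≤ 1)
                   = F(4) - F(1)
                   = 0.793836 - 0.086995
                   = 0.706841

This means approximately 70.7% of outcomes fall in the interval [2, 4].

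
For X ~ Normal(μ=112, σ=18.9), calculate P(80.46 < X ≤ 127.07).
0.739797

We have X ~ Normal(μ=112, σ=18.9).

To find P(80.46 < X ≤ 127.07), we use:
P(80.46 < X ≤ 127.07) = P(X ≤ 127.07) - P(X ≤ 80.46)
                 = F(127.07) - F(80.46)
                 = 0.787377 - 0.047580
                 = 0.739797

So there's approximately a 74.0% chance that X falls in this range.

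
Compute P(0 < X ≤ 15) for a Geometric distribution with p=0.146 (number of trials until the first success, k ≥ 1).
0.906272

We have X ~ Geometric(p=0.146) (number of trials until the first success, k ≥ 1).

To find P(0 < X ≤ 15), we use:
P(0 < X ≤ 15) = P(X ≤ 15) - P(X ≤ 0)
                 = F(15) - F(0)
                 = 0.906272 - 0.000000
                 = 0.906272

So there's approximately a 90.6% chance that X falls in this range.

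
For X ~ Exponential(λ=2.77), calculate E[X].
0.3610

We have X ~ Exponential(λ=2.77).

For an Exponential distribution with λ=2.77:
E[X] = 0.3610

This is the expected (average) value of X.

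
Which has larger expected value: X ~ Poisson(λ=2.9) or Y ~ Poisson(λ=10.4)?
Y has larger mean (10.4000 > 2.9000)

Compute the expected value for each distribution:

X ~ Poisson(λ=2.9):
E[X] = 2.9000

Y ~ Poisson(λ=10.4):
E[Y] = 10.4000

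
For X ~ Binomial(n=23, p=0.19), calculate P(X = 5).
0.187703

We have X ~ Binomial(n=23, p=0.19).

For a Binomial distribution, the PMF gives us the probability of each outcome.

Using the PMF formula:
P(X = 5) = 0.187703

Rounded to 4 decimal places: 0.1877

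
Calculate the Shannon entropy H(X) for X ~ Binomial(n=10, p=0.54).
1.8724 nats

We have X ~ Binomial(n=10, p=0.54).

The Shannon entropy measures the uncertainty or information content of the distribution.

For a Binomial distribution with n=10, p=0.54:
H(X) = 1.8724 nats

(In bits, this would be 2.7014 bits.)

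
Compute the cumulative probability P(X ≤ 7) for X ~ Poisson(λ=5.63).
0.793160

We have X ~ Poisson(λ=5.63).

The CDF gives us P(X ≤ k).

Using the CDF:
P(X ≤ 7) = 0.793160

This means there's approximately a 79.3% chance that X is at most 7.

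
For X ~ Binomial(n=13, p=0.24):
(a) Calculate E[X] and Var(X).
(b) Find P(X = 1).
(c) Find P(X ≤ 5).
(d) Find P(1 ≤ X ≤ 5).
(a) E[X] = 3.1200, Var(X) = 2.3712
(b) P(X = 1) = 0.115856
(c) P(X ≤ 5) = 0.932498
(d) P(1 ≤ X ≤ 5) = 0.904277

We have X ~ Binomial(n=13, p=0.24).

(a) Moments:
E[X] = 3.1200
Var(X) = 2.3712
σ = √Var(X) = 1.5399

(b) Point probability using PMF:
P(X = 1) = 0.115856

(c) Cumulative probability using CDF:
P(X ≤ 5) = F(5) = 0.932498

(d) Range probability:
P(1 ≤ X ≤ 5) = P(X ≤ 5) - P(X ≤ 0)
                   = F(5) - F(0)
                   = 0.932498 - 0.028221
                   = 0.904277

This means approximately 90.4% of outcomes fall in the interval [1, 5].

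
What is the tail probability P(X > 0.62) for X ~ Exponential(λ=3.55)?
0.110692

We have X ~ Exponential(λ=3.55).

P(X > 0.62) = 1 - P(X ≤ 0.62)
                = 1 - F(0.62)
                = 1 - 0.889308
                = 0.110692

So there's approximately a 11.1% chance that X exceeds 0.62.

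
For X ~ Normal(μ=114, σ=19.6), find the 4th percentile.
79.6866

We have X ~ Normal(μ=114, σ=19.6).

We want to find x such that P(X ≤ x) = 0.04.

This is the 4th percentile, which means 4% of values fall below this point.

Using the inverse CDF (quantile function):
x = F⁻¹(0.04) = 79.6866

Verification: P(X ≤ 79.6866) = 0.04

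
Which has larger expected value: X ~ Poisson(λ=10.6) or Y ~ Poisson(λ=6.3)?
X has larger mean (10.6000 > 6.3000)

Compute the expected value for each distribution:

X ~ Poisson(λ=10.6):
E[X] = 10.6000

Y ~ Poisson(λ=6.3):
E[Y] = 6.3000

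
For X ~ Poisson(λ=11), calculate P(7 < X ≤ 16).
0.800884

We have X ~ Poisson(λ=11).

To find P(7 < X ≤ 16), we use:
P(7 < X ≤ 16) = P(X ≤ 16) - P(X ≤ 7)
                 = F(16) - F(7)
                 = 0.944076 - 0.143192
                 = 0.800884

So there's approximately a 80.1% chance that X falls in this range.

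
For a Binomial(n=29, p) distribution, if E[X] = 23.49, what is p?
p = 0.81

For a Binomial(n, p) distribution:
E[X] = n × p

Given n = 29 and E[X] = 23.49:
23.49 = 29 × p
p = 23.49 / 29 = 0.81

Verification: Binomial(29, 0.81) has E[X] = 23.49 ✓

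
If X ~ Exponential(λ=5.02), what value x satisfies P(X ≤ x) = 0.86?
0.3917

We have X ~ Exponential(λ=5.02).

We want to find x such that P(X ≤ x) = 0.86.

This is the 86th percentile, which means 86% of values fall below this point.

Using the inverse CDF (quantile function):
x = F⁻¹(0.86) = 0.3917

Verification: P(X ≤ 0.3917) = 0.86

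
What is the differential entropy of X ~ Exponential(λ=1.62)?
0.5176 nats

We have X ~ Exponential(λ=1.62).

The differential entropy measures the uncertainty or information content of the distribution.

For an Exponential distribution with λ=1.62:
h(X) = 0.5176 nats

(In bits, this would be 0.7467 bits.)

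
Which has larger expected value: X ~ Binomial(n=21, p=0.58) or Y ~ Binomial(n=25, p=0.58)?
Y has larger mean (14.5000 > 12.1800)

Compute the expected value for each distribution:

X ~ Binomial(n=21, p=0.58):
E[X] = 12.1800

Y ~ Binomial(n=25, p=0.58):
E[Y] = 14.5000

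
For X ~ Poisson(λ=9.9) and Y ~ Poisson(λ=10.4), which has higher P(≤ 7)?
X has higher probability (P(X ≤ 7) = 0.2294 > P(Y ≤ 7) = 0.1863)

Compute P(≤ 7) for each distribution:

X ~ Poisson(λ=9.9):
P(X ≤ 7) = 0.2294

Y ~ Poisson(λ=10.4):
P(Y ≤ 7) = 0.1863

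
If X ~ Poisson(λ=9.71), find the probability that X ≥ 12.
0.270764

We have X ~ Poisson(λ=9.71).

For discrete distributions, P(X ≥ 12) = 1 - P(X ≤ 11).

P(X ≤ 11) = 0.729236
P(X ≥ 12) = 1 - 0.729236 = 0.270764

So there's approximately a 27.1% chance that X is at least 12.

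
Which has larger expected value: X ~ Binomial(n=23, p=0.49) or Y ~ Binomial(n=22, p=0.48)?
X has larger mean (11.2700 > 10.5600)

Compute the expected value for each distribution:

X ~ Binomial(n=23, p=0.49):
E[X] = 11.2700

Y ~ Binomial(n=22, p=0.48):
E[Y] = 10.5600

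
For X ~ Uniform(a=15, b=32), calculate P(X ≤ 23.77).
0.515882

We have X ~ Uniform(a=15, b=32).

The CDF gives us P(X ≤ k).

Using the CDF:
P(X ≤ 23.77) = 0.515882

This means there's approximately a 51.6% chance that X is at most 23.77.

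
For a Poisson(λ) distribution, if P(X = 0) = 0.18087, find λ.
λ = 1.7100

For a Poisson(λ) distribution, the PMF at 0 is:
P(X = 0) = λ^0 e^(-λ) / 0! = e^(-λ)

Given P(X = 0) = 0.18087:
e^(-λ) = 0.18087
-λ = ln(0.18087)
λ = -ln(0.18087) = 1.7100

Verification: e^(-1.7100) = 0.18087 ✓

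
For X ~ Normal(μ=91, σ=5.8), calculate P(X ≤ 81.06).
0.043283

We have X ~ Normal(μ=91, σ=5.8).

The CDF gives us P(X ≤ k).

Using the CDF:
P(X ≤ 81.06) = 0.043283

This means there's approximately a 4.3% chance that X is at most 81.06.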